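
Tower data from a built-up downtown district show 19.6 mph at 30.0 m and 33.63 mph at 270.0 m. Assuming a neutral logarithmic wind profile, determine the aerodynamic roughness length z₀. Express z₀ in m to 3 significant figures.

Log law: V(z) ∝ ln(z/z₀). With r = V₁/V₂ = 19.6/33.63 = 0.58281,
r · ln(z₂/z₀) = ln(z₁/z₀) ⇒ ln z₀ = (ln z₁ − r·ln z₂)/(1 − r)
ln z₀ = (3.40120 − 0.58281×5.59842) / 0.41719 = 0.3317
z₀ = exp(0.3317) = 1.393 m

z₀ ≈ 1.39 m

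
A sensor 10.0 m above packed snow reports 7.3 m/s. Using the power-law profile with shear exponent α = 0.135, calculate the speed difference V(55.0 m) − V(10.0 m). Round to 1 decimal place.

1.9 m/s

Power law: V₂ = V₁ · (z₂/z₁)^α = 7.3 × (5.5000)^0.135 = 9.1891 m/s
ΔV = 9.1891 − 7.3 = 1.8891 m/s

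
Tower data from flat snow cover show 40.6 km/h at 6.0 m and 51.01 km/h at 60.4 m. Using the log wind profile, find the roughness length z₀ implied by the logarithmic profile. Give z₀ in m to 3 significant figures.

z₀ ≈ 0.000736 m

Log law: V(z) ∝ ln(z/z₀). With r = V₁/V₂ = 40.6/51.01 = 0.79592,
r · ln(z₂/z₀) = ln(z₁/z₀) ⇒ ln z₀ = (ln z₁ − r·ln z₂)/(1 − r)
ln z₀ = (1.79176 − 0.79592×4.10099) / 0.20408 = -7.2145
z₀ = exp(-7.2145) = 0.0007359 m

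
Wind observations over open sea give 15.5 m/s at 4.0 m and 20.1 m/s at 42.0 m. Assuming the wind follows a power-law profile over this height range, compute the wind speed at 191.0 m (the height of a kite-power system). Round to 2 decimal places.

23.76 m/s

First find α: α = ln(V₂/V₁)/ln(z₂/z₁) = ln(20.1/15.5)/ln(42.0/4.0) = 0.25988/2.35138 = 0.1105
Extrapolate from 42.0 m to 191.0 m: V₃ = 20.1 × (191.0/42.0)^0.1105 = 20.1 × 1.1822 = 23.7627 m/s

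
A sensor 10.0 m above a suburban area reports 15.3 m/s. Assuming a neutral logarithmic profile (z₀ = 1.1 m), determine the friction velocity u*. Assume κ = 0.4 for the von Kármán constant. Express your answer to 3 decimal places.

u* ≈ 2.773 m/s

Log law: V(z) = (u*/κ) · ln(z/z₀) ⇒ u* = κ · V / ln(z/z₀)
u* = 0.4 × 15.3 / ln(10.0/1.1) = 0.4 × 15.3 / 2.2073
   = 6.1200 / 2.2073 = 2.7726 m/s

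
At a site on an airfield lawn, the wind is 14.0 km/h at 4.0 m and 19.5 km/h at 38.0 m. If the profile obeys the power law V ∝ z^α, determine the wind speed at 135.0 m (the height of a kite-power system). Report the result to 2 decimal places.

23.50 km/h

First find α: α = ln(V₂/V₁)/ln(z₂/z₁) = ln(19.5/14.0)/ln(38.0/4.0) = 0.33136/2.25129 = 0.1472
Extrapolate from 38.0 m to 135.0 m: V₃ = 19.5 × (135.0/38.0)^0.1472 = 19.5 × 1.2051 = 23.5000 km/h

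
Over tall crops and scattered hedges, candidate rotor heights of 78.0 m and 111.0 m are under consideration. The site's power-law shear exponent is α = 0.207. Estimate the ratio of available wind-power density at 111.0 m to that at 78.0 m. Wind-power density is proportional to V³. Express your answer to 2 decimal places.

Speed ratio: V_B/V_A = (z_B/z_A)^α = (111.0/78.0)^0.207 = (1.4231)^0.207 = 1.07577
Power-density ratio: P_B/P_A = (V_B/V_A)³ = (1.07577)³ = 1.24496

1.24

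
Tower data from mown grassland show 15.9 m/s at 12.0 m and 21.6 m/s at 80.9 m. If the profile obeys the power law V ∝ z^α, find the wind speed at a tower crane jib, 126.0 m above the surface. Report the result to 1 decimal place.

First find α: α = ln(V₂/V₁)/ln(z₂/z₁) = ln(21.6/15.9)/ln(80.9/12.0) = 0.30637/1.90831 = 0.1605
Extrapolate from 80.9 m to 126.0 m: V₃ = 21.6 × (126.0/80.9)^0.1605 = 21.6 × 1.0737 = 23.1925 m/s

23.2 m/s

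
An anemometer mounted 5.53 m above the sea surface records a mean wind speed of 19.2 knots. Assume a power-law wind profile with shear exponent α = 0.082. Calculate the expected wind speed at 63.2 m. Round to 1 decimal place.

23.4 knots

Power-law profile: V₂ = V₁ · (z₂/z₁)^α
V₂ = 19.2 × (63.2/5.53)^0.082 = 19.2 × (11.4286)^0.082
    = 19.2 × 1.2211 = 23.4453 knots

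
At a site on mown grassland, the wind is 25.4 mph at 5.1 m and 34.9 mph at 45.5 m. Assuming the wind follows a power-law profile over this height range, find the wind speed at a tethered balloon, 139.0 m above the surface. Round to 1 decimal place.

41.0 mph

First find α: α = ln(V₂/V₁)/ln(z₂/z₁) = ln(34.9/25.4)/ln(45.5/5.1) = 0.31774/2.18847 = 0.1452
Extrapolate from 45.5 m to 139.0 m: V₃ = 34.9 × (139.0/45.5)^0.1452 = 34.9 × 1.1760 = 41.0432 mph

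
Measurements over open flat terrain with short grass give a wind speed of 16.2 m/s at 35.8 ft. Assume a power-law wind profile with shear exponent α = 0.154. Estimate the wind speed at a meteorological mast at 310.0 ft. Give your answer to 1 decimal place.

Power-law profile: V₂ = V₁ · (z₂/z₁)^α
V₂ = 16.2 × (310.0/35.8)^0.154 = 16.2 × (8.6592)^0.154
    = 16.2 × 1.3943 = 22.5885 m/s

22.6 m/s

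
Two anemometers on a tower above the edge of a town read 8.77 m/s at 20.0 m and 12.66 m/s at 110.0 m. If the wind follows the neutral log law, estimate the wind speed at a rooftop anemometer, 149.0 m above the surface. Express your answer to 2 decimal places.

Log law: V ∝ ln(z/z₀). From the pair, with r = V₁/V₂ = 0.69273,
ln z₀ = (ln z₁ − r·ln z₂)/(1 − r) = (2.9957 − 0.69273×4.7005)/0.30727 = -0.8476 → z₀ = 0.4284 m
V₃ = V₁ · ln(z₃/z₀)/ln(z₁/z₀) = 8.77 × 5.8516/3.8434 = 13.3525 m/s

13.35 m/s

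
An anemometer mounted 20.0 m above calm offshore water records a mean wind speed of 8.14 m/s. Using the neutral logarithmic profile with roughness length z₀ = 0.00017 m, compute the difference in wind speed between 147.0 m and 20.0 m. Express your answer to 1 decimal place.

Log law: V₂ = V₁ · ln(z₂/z₀)/ln(z₁/z₀) = 8.14 × 13.6701/11.6754 = 9.5307 m/s
ΔV = 9.5307 − 8.14 = 1.3907 m/s

1.4 m/s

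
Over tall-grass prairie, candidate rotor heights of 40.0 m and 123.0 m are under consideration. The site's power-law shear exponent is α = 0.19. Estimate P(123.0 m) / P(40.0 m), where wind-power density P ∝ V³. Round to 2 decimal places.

Speed ratio: V_B/V_A = (z_B/z_A)^α = (123.0/40.0)^0.19 = (3.0750)^0.19 = 1.23791
Power-density ratio: P_B/P_A = (V_B/V_A)³ = (1.23791)³ = 1.89702

1.90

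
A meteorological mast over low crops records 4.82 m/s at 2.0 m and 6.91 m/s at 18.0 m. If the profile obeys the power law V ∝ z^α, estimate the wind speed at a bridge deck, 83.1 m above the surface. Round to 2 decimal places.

8.88 m/s

First find α: α = ln(V₂/V₁)/ln(z₂/z₁) = ln(6.91/4.82)/ln(18.0/2.0) = 0.36020/2.19722 = 0.1639
Extrapolate from 18.0 m to 83.1 m: V₃ = 6.91 × (83.1/18.0)^0.1639 = 6.91 × 1.2850 = 8.8794 m/s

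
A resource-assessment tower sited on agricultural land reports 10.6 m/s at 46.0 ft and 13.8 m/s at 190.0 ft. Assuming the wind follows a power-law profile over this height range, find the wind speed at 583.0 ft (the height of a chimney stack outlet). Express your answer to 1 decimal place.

First find α: α = ln(V₂/V₁)/ln(z₂/z₁) = ln(13.8/10.6)/ln(190.0/46.0) = 0.26381/1.41838 = 0.1860
Extrapolate from 190.0 ft to 583.0 ft: V₃ = 13.8 × (583.0/190.0)^0.1860 = 13.8 × 1.2319 = 16.9998 m/s

17.0 m/s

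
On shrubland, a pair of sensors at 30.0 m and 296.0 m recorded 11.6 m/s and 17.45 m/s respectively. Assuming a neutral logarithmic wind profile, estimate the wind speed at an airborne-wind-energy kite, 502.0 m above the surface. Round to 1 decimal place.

Log law: V ∝ ln(z/z₀). From the pair, with r = V₁/V₂ = 0.66476,
ln z₀ = (ln z₁ − r·ln z₂)/(1 − r) = (3.4012 − 0.66476×5.6904)/0.33524 = -1.1380 → z₀ = 0.3205 m
V₃ = V₁ · ln(z₃/z₀)/ln(z₁/z₀) = 11.6 × 7.3566/4.5392 = 18.7999 m/s

18.8 m/s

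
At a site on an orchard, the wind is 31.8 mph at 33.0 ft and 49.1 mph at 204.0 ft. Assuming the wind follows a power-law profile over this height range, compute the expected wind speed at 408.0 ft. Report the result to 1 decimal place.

57.9 mph

First find α: α = ln(V₂/V₁)/ln(z₂/z₁) = ln(49.1/31.8)/ln(204.0/33.0) = 0.43439/1.82161 = 0.2385
Extrapolate from 204.0 ft to 408.0 ft: V₃ = 49.1 × (408.0/204.0)^0.2385 = 49.1 × 1.1797 = 57.9251 mph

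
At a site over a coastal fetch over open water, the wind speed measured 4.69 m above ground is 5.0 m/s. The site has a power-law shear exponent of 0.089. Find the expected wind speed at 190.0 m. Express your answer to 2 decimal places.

6.95 m/s

Power-law profile: V₂ = V₁ · (z₂/z₁)^α
V₂ = 5.0 × (190.0/4.69)^0.089 = 5.0 × (40.5117)^0.089
    = 5.0 × 1.3902 = 6.9510 m/s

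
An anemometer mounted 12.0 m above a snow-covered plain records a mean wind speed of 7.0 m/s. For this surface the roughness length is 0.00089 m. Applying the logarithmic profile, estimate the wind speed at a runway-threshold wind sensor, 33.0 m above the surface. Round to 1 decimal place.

Log law: V(z) ∝ ln(z/z₀), so V₂/V₁ = ln(z₂/z₀) / ln(z₁/z₀).
ln(33.0/0.00089) = 10.5208, ln(12.0/0.00089) = 9.5092
V₂ = 7.0 × 10.5208/9.5092 = 7.0 × 1.1064 = 7.7447 m/s

7.7 m/s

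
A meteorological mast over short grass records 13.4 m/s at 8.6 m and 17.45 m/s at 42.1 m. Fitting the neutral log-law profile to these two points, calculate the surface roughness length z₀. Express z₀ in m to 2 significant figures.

z₀ ≈ 0.045 m

Log law: V(z) ∝ ln(z/z₀). With r = V₁/V₂ = 13.4/17.45 = 0.76791,
r · ln(z₂/z₀) = ln(z₁/z₀) ⇒ ln z₀ = (ln z₁ − r·ln z₂)/(1 − r)
ln z₀ = (2.15176 − 0.76791×3.74005) / 0.23209 = -3.1033
z₀ = exp(-3.1033) = 0.04490 m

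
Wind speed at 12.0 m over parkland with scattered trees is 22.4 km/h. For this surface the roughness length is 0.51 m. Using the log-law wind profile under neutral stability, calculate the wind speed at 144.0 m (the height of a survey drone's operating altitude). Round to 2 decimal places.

40.02 km/h

Log law: V(z) ∝ ln(z/z₀), so V₂/V₁ = ln(z₂/z₀) / ln(z₁/z₀).
ln(144.0/0.51) = 5.6432, ln(12.0/0.51) = 3.1583
V₂ = 22.4 × 5.6432/3.1583 = 22.4 × 1.7868 = 40.0243 km/h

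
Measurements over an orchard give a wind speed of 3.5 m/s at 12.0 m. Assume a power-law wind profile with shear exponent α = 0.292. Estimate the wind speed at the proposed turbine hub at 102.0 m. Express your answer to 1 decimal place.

Power-law profile: V₂ = V₁ · (z₂/z₁)^α
V₂ = 3.5 × (102.0/12.0)^0.292 = 3.5 × (8.5000)^0.292
    = 3.5 × 1.8681 = 6.5382 m/s

6.5 m/s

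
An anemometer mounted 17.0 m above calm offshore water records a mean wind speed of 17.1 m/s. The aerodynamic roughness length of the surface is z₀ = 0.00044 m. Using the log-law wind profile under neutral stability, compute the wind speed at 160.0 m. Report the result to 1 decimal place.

20.7 m/s

Log law: V(z) ∝ ln(z/z₀), so V₂/V₁ = ln(z₂/z₀) / ln(z₁/z₀).
ln(160.0/0.00044) = 12.8039, ln(17.0/0.00044) = 10.5619
V₂ = 17.1 × 12.8039/10.5619 = 17.1 × 1.2123 = 20.7298 m/s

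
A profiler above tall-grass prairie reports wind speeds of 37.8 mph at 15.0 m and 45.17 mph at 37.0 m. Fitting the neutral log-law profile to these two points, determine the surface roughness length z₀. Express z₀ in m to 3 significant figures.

Log law: V(z) ∝ ln(z/z₀). With r = V₁/V₂ = 37.8/45.17 = 0.83684,
r · ln(z₂/z₀) = ln(z₁/z₀) ⇒ ln z₀ = (ln z₁ − r·ln z₂)/(1 − r)
ln z₀ = (2.70805 − 0.83684×3.61092) / 0.16316 = -1.9227
z₀ = exp(-1.9227) = 0.1462 m

z₀ ≈ 0.146 m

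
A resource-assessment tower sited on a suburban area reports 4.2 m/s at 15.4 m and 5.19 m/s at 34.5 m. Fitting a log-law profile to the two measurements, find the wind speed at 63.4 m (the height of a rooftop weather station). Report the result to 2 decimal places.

5.94 m/s

Log law: V ∝ ln(z/z₀). From the pair, with r = V₁/V₂ = 0.80925,
ln z₀ = (ln z₁ − r·ln z₂)/(1 − r) = (2.7344 − 0.80925×3.5410)/0.19075 = -0.6875 → z₀ = 0.5028 m
V₃ = V₁ · ln(z₃/z₀)/ln(z₁/z₀) = 4.2 × 4.8370/3.4219 = 5.9369 m/s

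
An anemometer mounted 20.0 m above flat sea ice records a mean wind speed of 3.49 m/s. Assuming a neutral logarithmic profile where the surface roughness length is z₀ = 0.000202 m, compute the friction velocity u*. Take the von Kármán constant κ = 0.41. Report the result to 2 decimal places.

Log law: V(z) = (u*/κ) · ln(z/z₀) ⇒ u* = κ · V / ln(z/z₀)
u* = 0.41 × 3.49 / ln(20.0/0.000202) = 0.41 × 3.49 / 11.5030
   = 1.4309 / 11.5030 = 0.1244 m/s

u* ≈ 0.12 m/s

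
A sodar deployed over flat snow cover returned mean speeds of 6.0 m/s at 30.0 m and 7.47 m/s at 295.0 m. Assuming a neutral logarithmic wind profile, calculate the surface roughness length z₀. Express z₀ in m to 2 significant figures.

z₀ ≈ 0.0027 m

Log law: V(z) ∝ ln(z/z₀). With r = V₁/V₂ = 6.0/7.47 = 0.80321,
r · ln(z₂/z₀) = ln(z₁/z₀) ⇒ ln z₀ = (ln z₁ − r·ln z₂)/(1 − r)
ln z₀ = (3.40120 − 0.80321×5.68698) / 0.19679 = -5.9285
z₀ = exp(-5.9285) = 0.002662 m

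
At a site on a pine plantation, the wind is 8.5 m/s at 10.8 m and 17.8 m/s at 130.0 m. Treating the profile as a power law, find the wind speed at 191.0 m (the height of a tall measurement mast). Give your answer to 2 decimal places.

First find α: α = ln(V₂/V₁)/ln(z₂/z₁) = ln(17.8/8.5)/ln(130.0/10.8) = 0.73913/2.48799 = 0.2971
Extrapolate from 130.0 m to 191.0 m: V₃ = 17.8 × (191.0/130.0)^0.2971 = 17.8 × 1.1211 = 19.9553 m/s

19.96 m/s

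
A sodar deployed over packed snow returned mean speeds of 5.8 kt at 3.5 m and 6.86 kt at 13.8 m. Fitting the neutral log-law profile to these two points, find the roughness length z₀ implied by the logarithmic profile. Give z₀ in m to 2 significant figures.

z₀ ≈ 0.0019 m

Log law: V(z) ∝ ln(z/z₀). With r = V₁/V₂ = 5.8/6.86 = 0.84548,
r · ln(z₂/z₀) = ln(z₁/z₀) ⇒ ln z₀ = (ln z₁ − r·ln z₂)/(1 − r)
ln z₀ = (1.25276 − 0.84548×2.62467) / 0.15452 = -6.2539
z₀ = exp(-6.2539) = 0.001923 m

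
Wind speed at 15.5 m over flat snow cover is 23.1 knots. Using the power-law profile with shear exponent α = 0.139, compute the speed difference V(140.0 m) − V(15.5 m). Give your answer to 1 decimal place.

Power law: V₂ = V₁ · (z₂/z₁)^α = 23.1 × (9.0323)^0.139 = 31.3666 knots
ΔV = 31.3666 − 23.1 = 8.2666 knots

8.3 knots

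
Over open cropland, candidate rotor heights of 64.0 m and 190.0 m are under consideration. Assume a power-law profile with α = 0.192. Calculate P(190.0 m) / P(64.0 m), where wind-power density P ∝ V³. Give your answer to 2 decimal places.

1.87

Speed ratio: V_B/V_A = (z_B/z_A)^α = (190.0/64.0)^0.192 = (2.9688)^0.192 = 1.23235
Power-density ratio: P_B/P_A = (V_B/V_A)³ = (1.23235)³ = 1.87155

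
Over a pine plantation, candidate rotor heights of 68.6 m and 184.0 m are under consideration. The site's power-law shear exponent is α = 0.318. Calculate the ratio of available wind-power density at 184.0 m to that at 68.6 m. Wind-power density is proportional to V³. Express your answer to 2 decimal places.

Speed ratio: V_B/V_A = (z_B/z_A)^α = (184.0/68.6)^0.318 = (2.6822)^0.318 = 1.36855
Power-density ratio: P_B/P_A = (V_B/V_A)³ = (1.36855)³ = 2.56320

2.56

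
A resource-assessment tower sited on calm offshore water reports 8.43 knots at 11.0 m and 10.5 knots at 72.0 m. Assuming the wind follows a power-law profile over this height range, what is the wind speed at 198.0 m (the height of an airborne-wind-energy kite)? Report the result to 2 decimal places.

First find α: α = ln(V₂/V₁)/ln(z₂/z₁) = ln(10.5/8.43)/ln(72.0/11.0) = 0.21958/1.87877 = 0.1169
Extrapolate from 72.0 m to 198.0 m: V₃ = 10.5 × (198.0/72.0)^0.1169 = 10.5 × 1.1255 = 11.8178 knots

11.82 knots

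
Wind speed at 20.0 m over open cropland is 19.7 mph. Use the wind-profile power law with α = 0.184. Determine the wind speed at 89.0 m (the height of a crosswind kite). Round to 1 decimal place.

Power-law profile: V₂ = V₁ · (z₂/z₁)^α
V₂ = 19.7 × (89.0/20.0)^0.184 = 19.7 × (4.4500)^0.184
    = 19.7 × 1.3161 = 25.9277 mph

25.9 mph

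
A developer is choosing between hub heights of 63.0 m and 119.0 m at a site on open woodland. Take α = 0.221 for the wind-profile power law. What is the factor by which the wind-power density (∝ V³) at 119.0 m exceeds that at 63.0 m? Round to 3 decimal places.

Speed ratio: V_B/V_A = (z_B/z_A)^α = (119.0/63.0)^0.221 = (1.8889)^0.221 = 1.15091
Power-density ratio: P_B/P_A = (V_B/V_A)³ = (1.15091)³ = 1.52449

1.524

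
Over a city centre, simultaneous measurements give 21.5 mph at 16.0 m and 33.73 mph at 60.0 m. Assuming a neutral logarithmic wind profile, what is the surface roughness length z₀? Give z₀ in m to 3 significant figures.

Log law: V(z) ∝ ln(z/z₀). With r = V₁/V₂ = 21.5/33.73 = 0.63741,
r · ln(z₂/z₀) = ln(z₁/z₀) ⇒ ln z₀ = (ln z₁ − r·ln z₂)/(1 − r)
ln z₀ = (2.77259 − 0.63741×4.09434) / 0.36259 = 0.4490
z₀ = exp(0.4490) = 1.567 m

z₀ ≈ 1.57 m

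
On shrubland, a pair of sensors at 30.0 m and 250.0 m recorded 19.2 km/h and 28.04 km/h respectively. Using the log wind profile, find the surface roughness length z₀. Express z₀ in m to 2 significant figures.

Log law: V(z) ∝ ln(z/z₀). With r = V₁/V₂ = 19.2/28.04 = 0.68474,
r · ln(z₂/z₀) = ln(z₁/z₀) ⇒ ln z₀ = (ln z₁ − r·ln z₂)/(1 − r)
ln z₀ = (3.40120 − 0.68474×5.52146) / 0.31526 = -1.2039
z₀ = exp(-1.2039) = 0.3000 m

z₀ ≈ 0.30 m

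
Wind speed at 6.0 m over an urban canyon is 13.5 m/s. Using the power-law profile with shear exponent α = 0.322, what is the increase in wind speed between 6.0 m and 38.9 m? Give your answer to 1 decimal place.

11.1 m/s

Power law: V₂ = V₁ · (z₂/z₁)^α = 13.5 × (6.4833)^0.322 = 24.6452 m/s
ΔV = 24.6452 − 13.5 = 11.1452 m/s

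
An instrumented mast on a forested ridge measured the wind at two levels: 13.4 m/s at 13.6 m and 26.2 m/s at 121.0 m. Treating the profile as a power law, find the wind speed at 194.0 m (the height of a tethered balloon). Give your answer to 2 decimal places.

First find α: α = ln(V₂/V₁)/ln(z₂/z₁) = ln(26.2/13.4)/ln(121.0/13.6) = 0.67050/2.18572 = 0.3068
Extrapolate from 121.0 m to 194.0 m: V₃ = 26.2 × (194.0/121.0)^0.3068 = 26.2 × 1.1558 = 30.2826 m/s

30.28 m/s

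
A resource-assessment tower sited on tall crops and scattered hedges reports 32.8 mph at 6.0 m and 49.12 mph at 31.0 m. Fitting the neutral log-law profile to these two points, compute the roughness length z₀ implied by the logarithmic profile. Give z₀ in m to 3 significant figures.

z₀ ≈ 0.221 m

Log law: V(z) ∝ ln(z/z₀). With r = V₁/V₂ = 32.8/49.12 = 0.66775,
r · ln(z₂/z₀) = ln(z₁/z₀) ⇒ ln z₀ = (ln z₁ − r·ln z₂)/(1 − r)
ln z₀ = (1.79176 − 0.66775×3.43399) / 0.33225 = -1.5088
z₀ = exp(-1.5088) = 0.2212 m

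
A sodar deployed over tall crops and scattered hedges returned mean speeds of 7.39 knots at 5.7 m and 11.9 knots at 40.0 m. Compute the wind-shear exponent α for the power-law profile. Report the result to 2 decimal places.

Power law: V₂/V₁ = (z₂/z₁)^α ⇒ α = ln(V₂/V₁) / ln(z₂/z₁)
α = ln(11.9/7.39) / ln(40.0/5.7) = ln(1.6103) / ln(7.0175)
  = 0.47641 / 1.94841 = 0.24451

α ≈ 0.24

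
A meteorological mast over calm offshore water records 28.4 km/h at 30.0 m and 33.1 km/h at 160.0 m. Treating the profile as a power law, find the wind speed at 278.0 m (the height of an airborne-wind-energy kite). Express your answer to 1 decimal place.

First find α: α = ln(V₂/V₁)/ln(z₂/z₁) = ln(33.1/28.4)/ln(160.0/30.0) = 0.15314/1.67398 = 0.0915
Extrapolate from 160.0 m to 278.0 m: V₃ = 33.1 × (278.0/160.0)^0.0915 = 33.1 × 1.0518 = 34.8159 km/h

34.8 km/h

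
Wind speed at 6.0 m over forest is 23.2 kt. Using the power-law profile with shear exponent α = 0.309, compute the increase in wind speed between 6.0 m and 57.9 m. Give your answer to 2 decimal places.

23.54 kt

Power law: V₂ = V₁ · (z₂/z₁)^α = 23.2 × (9.6500)^0.309 = 46.7420 kt
ΔV = 46.7420 − 23.2 = 23.5420 kt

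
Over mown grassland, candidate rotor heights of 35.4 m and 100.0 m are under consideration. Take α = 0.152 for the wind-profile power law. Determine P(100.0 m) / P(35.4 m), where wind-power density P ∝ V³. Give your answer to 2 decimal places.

1.61

Speed ratio: V_B/V_A = (z_B/z_A)^α = (100.0/35.4)^0.152 = (2.8249)^0.152 = 1.17099
Power-density ratio: P_B/P_A = (V_B/V_A)³ = (1.17099)³ = 1.60566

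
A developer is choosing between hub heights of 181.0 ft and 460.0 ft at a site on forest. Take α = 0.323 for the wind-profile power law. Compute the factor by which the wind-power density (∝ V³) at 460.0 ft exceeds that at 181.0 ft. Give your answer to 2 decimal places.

2.47

Speed ratio: V_B/V_A = (z_B/z_A)^α = (460.0/181.0)^0.323 = (2.5414)^0.323 = 1.35158
Power-density ratio: P_B/P_A = (V_B/V_A)³ = (1.35158)³ = 2.46900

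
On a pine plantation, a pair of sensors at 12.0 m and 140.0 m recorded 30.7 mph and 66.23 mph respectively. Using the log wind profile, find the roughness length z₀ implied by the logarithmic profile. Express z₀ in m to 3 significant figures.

z₀ ≈ 1.44 m

Log law: V(z) ∝ ln(z/z₀). With r = V₁/V₂ = 30.7/66.23 = 0.46354,
r · ln(z₂/z₀) = ln(z₁/z₀) ⇒ ln z₀ = (ln z₁ − r·ln z₂)/(1 − r)
ln z₀ = (2.48491 − 0.46354×4.94164) / 0.53646 = 0.3621
z₀ = exp(0.3621) = 1.436 m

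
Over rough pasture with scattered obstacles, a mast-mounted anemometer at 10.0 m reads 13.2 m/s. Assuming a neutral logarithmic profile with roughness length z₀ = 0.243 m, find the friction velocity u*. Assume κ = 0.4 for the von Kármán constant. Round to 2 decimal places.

Log law: V(z) = (u*/κ) · ln(z/z₀) ⇒ u* = κ · V / ln(z/z₀)
u* = 0.4 × 13.2 / ln(10.0/0.243) = 0.4 × 13.2 / 3.7173
   = 5.2800 / 3.7173 = 1.4204 m/s

u* ≈ 1.42 m/s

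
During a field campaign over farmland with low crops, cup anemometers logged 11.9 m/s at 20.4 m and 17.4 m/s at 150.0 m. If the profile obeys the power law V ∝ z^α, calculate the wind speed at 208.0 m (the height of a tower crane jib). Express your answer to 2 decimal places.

18.52 m/s

First find α: α = ln(V₂/V₁)/ln(z₂/z₁) = ln(17.4/11.9)/ln(150.0/20.4) = 0.37993/1.99510 = 0.1904
Extrapolate from 150.0 m to 208.0 m: V₃ = 17.4 × (208.0/150.0)^0.1904 = 17.4 × 1.0642 = 18.5176 m/s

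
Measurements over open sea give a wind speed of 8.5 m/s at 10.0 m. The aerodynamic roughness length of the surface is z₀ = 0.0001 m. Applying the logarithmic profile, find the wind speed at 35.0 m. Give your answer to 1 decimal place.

9.4 m/s

Log law: V(z) ∝ ln(z/z₀), so V₂/V₁ = ln(z₂/z₀) / ln(z₁/z₀).
ln(35.0/0.0001) = 12.7657, ln(10.0/0.0001) = 11.5129
V₂ = 8.5 × 12.7657/11.5129 = 8.5 × 1.1088 = 9.4249 m/s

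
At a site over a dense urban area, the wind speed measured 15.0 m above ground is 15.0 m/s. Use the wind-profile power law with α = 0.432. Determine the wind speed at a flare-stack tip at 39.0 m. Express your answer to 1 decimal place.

22.7 m/s

Power-law profile: V₂ = V₁ · (z₂/z₁)^α
V₂ = 15.0 × (39.0/15.0)^0.432 = 15.0 × (2.6000)^0.432
    = 15.0 × 1.5110 = 22.6652 m/s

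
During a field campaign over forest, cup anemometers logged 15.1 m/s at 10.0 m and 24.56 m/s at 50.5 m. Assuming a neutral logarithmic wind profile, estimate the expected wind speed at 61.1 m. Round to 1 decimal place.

Log law: V ∝ ln(z/z₀). From the pair, with r = V₁/V₂ = 0.61482,
ln z₀ = (ln z₁ − r·ln z₂)/(1 − r) = (2.3026 − 0.61482×3.9220)/0.38518 = -0.2823 → z₀ = 0.7541 m
V₃ = V₁ · ln(z₃/z₀)/ln(z₁/z₀) = 15.1 × 4.3948/2.5849 = 25.6731 m/s

25.7 m/s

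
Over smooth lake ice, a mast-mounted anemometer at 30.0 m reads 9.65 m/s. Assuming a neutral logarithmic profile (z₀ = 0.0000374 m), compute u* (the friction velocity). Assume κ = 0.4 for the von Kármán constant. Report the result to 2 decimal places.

u* ≈ 0.28 m/s

Log law: V(z) = (u*/κ) · ln(z/z₀) ⇒ u* = κ · V / ln(z/z₀)
u* = 0.4 × 9.65 / ln(30.0/0.0000374) = 0.4 × 9.65 / 13.5950
   = 3.8600 / 13.5950 = 0.2839 m/s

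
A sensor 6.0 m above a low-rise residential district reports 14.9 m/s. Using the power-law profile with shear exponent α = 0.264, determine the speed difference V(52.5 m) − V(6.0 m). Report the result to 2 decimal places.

Power law: V₂ = V₁ · (z₂/z₁)^α = 14.9 × (8.7500)^0.264 = 26.4166 m/s
ΔV = 26.4166 − 14.9 = 11.5166 m/s

11.52 m/s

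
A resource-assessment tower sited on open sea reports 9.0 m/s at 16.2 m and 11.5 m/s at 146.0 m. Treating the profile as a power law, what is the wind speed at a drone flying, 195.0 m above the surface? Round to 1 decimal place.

First find α: α = ln(V₂/V₁)/ln(z₂/z₁) = ln(11.5/9.0)/ln(146.0/16.2) = 0.24512/2.19860 = 0.1115
Extrapolate from 146.0 m to 195.0 m: V₃ = 11.5 × (195.0/146.0)^0.1115 = 11.5 × 1.0328 = 11.8771 m/s

11.9 m/s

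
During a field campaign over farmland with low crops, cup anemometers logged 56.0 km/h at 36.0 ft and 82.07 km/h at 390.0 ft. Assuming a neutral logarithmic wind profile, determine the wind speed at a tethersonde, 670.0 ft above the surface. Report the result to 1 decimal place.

Log law: V ∝ ln(z/z₀). From the pair, with r = V₁/V₂ = 0.68234,
ln z₀ = (ln z₁ − r·ln z₂)/(1 − r) = (3.5835 − 0.68234×5.9661)/0.31766 = -1.5345 → z₀ = 0.2156 ft
V₃ = V₁ · ln(z₃/z₀)/ln(z₁/z₀) = 56.0 × 8.0418/5.1180 = 87.9909 km/h

88.0 km/h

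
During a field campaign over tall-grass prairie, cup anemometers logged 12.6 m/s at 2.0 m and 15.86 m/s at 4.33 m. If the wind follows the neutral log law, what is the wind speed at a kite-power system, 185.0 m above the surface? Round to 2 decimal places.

Log law: V ∝ ln(z/z₀). From the pair, with r = V₁/V₂ = 0.79445,
ln z₀ = (ln z₁ − r·ln z₂)/(1 − r) = (0.6931 − 0.79445×1.4656)/0.20555 = -2.2923 → z₀ = 0.1010 m
V₃ = V₁ · ln(z₃/z₀)/ln(z₁/z₀) = 12.6 × 7.5126/2.9854 = 31.7071 m/s

31.71 m/s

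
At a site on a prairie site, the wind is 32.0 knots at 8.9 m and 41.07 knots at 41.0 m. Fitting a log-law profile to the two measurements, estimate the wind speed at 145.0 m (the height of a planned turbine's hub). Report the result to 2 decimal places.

Log law: V ∝ ln(z/z₀). From the pair, with r = V₁/V₂ = 0.77916,
ln z₀ = (ln z₁ − r·ln z₂)/(1 − r) = (2.1861 − 0.77916×3.7136)/0.22084 = -3.2032 → z₀ = 0.04063 m
V₃ = V₁ · ln(z₃/z₀)/ln(z₁/z₀) = 32.0 × 8.1800/5.3893 = 48.5703 knots

48.57 knots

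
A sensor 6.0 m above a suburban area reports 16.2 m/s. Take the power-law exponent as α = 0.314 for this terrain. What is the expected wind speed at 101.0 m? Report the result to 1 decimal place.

Power-law profile: V₂ = V₁ · (z₂/z₁)^α
V₂ = 16.2 × (101.0/6.0)^0.314 = 16.2 × (16.8333)^0.314
    = 16.2 × 2.4267 = 39.3127 m/s

39.3 m/s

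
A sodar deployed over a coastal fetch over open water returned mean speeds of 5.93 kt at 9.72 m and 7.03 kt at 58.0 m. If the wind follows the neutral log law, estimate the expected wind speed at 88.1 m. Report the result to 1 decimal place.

Log law: V ∝ ln(z/z₀). From the pair, with r = V₁/V₂ = 0.84353,
ln z₀ = (ln z₁ − r·ln z₂)/(1 − r) = (2.2742 − 0.84353×4.0604)/0.15647 = -7.3554 → z₀ = 0.0006392 m
V₃ = V₁ · ln(z₃/z₀)/ln(z₁/z₀) = 5.93 × 11.8338/9.6296 = 7.2874 kt

7.3 kt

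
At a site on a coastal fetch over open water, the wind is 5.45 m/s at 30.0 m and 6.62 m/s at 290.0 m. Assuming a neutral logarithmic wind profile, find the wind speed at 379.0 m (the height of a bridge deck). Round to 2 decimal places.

Log law: V ∝ ln(z/z₀). From the pair, with r = V₁/V₂ = 0.82326,
ln z₀ = (ln z₁ − r·ln z₂)/(1 − r) = (3.4012 − 0.82326×5.6699)/0.17674 = -7.1666 → z₀ = 0.0007719 m
V₃ = V₁ · ln(z₃/z₀)/ln(z₁/z₀) = 5.45 × 13.1041/10.5678 = 6.7580 m/s

6.76 m/s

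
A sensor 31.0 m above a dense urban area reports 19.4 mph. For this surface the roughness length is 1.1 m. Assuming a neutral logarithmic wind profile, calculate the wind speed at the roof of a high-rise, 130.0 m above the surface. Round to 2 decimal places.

27.73 mph

Log law: V(z) ∝ ln(z/z₀), so V₂/V₁ = ln(z₂/z₀) / ln(z₁/z₀).
ln(130.0/1.1) = 4.7722, ln(31.0/1.1) = 3.3387
V₂ = 19.4 × 4.7722/3.3387 = 19.4 × 1.4294 = 27.7299 mph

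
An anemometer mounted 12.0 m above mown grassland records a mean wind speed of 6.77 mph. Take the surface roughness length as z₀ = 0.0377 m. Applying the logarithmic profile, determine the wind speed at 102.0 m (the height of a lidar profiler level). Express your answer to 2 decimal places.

9.28 mph

Log law: V(z) ∝ ln(z/z₀), so V₂/V₁ = ln(z₂/z₀) / ln(z₁/z₀).
ln(102.0/0.0377) = 7.9031, ln(12.0/0.0377) = 5.7630
V₂ = 6.77 × 7.9031/5.7630 = 6.77 × 1.3713 = 9.2840 mph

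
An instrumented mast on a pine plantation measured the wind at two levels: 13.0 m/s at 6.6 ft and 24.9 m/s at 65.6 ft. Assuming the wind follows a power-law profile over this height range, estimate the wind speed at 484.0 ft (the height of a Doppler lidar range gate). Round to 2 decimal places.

First find α: α = ln(V₂/V₁)/ln(z₂/z₁) = ln(24.9/13.0)/ln(65.6/6.6) = 0.64992/2.29651 = 0.2830
Extrapolate from 65.6 ft to 484.0 ft: V₃ = 24.9 × (484.0/65.6)^0.2830 = 24.9 × 1.7605 = 43.8359 m/s

43.84 m/s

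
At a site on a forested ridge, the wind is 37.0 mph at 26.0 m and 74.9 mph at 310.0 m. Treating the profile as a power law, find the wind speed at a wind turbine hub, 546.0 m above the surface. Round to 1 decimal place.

88.0 mph

First find α: α = ln(V₂/V₁)/ln(z₂/z₁) = ln(74.9/37.0)/ln(310.0/26.0) = 0.70524/2.47848 = 0.2845
Extrapolate from 310.0 m to 546.0 m: V₃ = 74.9 × (546.0/310.0)^0.2845 = 74.9 × 1.1748 = 87.9897 mph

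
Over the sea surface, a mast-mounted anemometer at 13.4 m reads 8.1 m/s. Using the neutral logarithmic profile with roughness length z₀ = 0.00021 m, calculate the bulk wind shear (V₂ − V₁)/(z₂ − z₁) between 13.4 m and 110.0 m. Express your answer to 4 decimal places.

Log law: V₂ = V₁ · ln(z₂/z₀)/ln(z₁/z₀) = 8.1 × 13.1689/11.0637 = 9.6413 m/s
ΔV/Δz = (9.6413 − 8.1)/(110.0 − 13.4) = 1.5413/96.6000 = 0.01596 m/s/m

0.0160 m/s/m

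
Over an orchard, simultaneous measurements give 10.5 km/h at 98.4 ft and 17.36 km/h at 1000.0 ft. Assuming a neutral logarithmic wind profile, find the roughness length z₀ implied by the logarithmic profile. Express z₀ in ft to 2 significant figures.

Log law: V(z) ∝ ln(z/z₀). With r = V₁/V₂ = 10.5/17.36 = 0.60484,
r · ln(z₂/z₀) = ln(z₁/z₀) ⇒ ln z₀ = (ln z₁ − r·ln z₂)/(1 − r)
ln z₀ = (4.58904 − 0.60484×6.90776) / 0.39516 = 1.0400
z₀ = exp(1.0400) = 2.829 ft

z₀ ≈ 2.8 ft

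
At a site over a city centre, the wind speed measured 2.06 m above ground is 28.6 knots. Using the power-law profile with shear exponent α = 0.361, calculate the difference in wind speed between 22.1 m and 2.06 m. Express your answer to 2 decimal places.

Power law: V₂ = V₁ · (z₂/z₁)^α = 28.6 × (10.7282)^0.361 = 67.3574 knots
ΔV = 67.3574 − 28.6 = 38.7574 knots

38.76 knots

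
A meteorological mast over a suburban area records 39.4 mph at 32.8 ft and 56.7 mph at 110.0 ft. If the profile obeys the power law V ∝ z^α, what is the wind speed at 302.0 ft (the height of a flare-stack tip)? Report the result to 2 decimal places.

76.83 mph

First find α: α = ln(V₂/V₁)/ln(z₂/z₁) = ln(56.7/39.4)/ln(110.0/32.8) = 0.36401/1.21005 = 0.3008
Extrapolate from 110.0 ft to 302.0 ft: V₃ = 56.7 × (302.0/110.0)^0.3008 = 56.7 × 1.3550 = 76.8294 mph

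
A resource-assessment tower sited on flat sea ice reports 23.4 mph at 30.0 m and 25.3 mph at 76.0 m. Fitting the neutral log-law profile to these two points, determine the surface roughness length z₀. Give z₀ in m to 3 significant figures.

Log law: V(z) ∝ ln(z/z₀). With r = V₁/V₂ = 23.4/25.3 = 0.92490,
r · ln(z₂/z₀) = ln(z₁/z₀) ⇒ ln z₀ = (ln z₁ − r·ln z₂)/(1 − r)
ln z₀ = (3.40120 − 0.92490×4.33073) / 0.07510 = -8.0468
z₀ = exp(-8.0468) = 0.0003201 m

z₀ ≈ 0.000320 m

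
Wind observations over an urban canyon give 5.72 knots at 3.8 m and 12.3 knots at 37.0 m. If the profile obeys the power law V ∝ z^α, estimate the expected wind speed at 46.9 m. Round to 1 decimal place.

13.3 knots

First find α: α = ln(V₂/V₁)/ln(z₂/z₁) = ln(12.3/5.72)/ln(37.0/3.8) = 0.76563/2.27592 = 0.3364
Extrapolate from 37.0 m to 46.9 m: V₃ = 12.3 × (46.9/37.0)^0.3364 = 12.3 × 1.0830 = 13.3213 knots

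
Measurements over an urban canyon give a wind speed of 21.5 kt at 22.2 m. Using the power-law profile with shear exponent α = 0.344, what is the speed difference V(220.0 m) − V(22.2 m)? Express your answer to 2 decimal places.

Power law: V₂ = V₁ · (z₂/z₁)^α = 21.5 × (9.9099)^0.344 = 47.3245 kt
ΔV = 47.3245 − 21.5 = 25.8245 kt

25.82 kt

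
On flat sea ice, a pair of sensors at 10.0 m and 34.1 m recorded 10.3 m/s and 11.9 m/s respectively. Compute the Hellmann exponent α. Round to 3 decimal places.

α ≈ 0.118

Power law: V₂/V₁ = (z₂/z₁)^α ⇒ α = ln(V₂/V₁) / ln(z₂/z₁)
α = ln(11.9/10.3) / ln(34.1/10.0) = ln(1.1553) / ln(3.4100)
  = 0.14439 / 1.22671 = 0.11771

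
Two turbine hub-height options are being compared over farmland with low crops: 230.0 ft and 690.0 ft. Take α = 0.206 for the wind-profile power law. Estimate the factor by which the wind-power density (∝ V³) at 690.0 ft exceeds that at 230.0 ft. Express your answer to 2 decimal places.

Speed ratio: V_B/V_A = (z_B/z_A)^α = (690.0/230.0)^0.206 = (3.0000)^0.206 = 1.25397
Power-density ratio: P_B/P_A = (V_B/V_A)³ = (1.25397)³ = 1.97179

1.97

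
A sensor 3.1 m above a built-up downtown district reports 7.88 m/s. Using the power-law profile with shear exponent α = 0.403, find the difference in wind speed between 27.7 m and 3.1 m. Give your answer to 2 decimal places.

11.17 m/s

Power law: V₂ = V₁ · (z₂/z₁)^α = 7.88 × (8.9355)^0.403 = 19.0470 m/s
ΔV = 19.0470 − 7.88 = 11.1670 m/s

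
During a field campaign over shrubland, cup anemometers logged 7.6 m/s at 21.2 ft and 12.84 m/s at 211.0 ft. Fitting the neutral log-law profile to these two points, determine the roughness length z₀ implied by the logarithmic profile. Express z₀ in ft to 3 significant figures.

z₀ ≈ 0.757 ft

Log law: V(z) ∝ ln(z/z₀). With r = V₁/V₂ = 7.6/12.84 = 0.59190,
r · ln(z₂/z₀) = ln(z₁/z₀) ⇒ ln z₀ = (ln z₁ − r·ln z₂)/(1 − r)
ln z₀ = (3.05400 − 0.59190×5.35186) / 0.40810 = -0.2788
z₀ = exp(-0.2788) = 0.7567 ft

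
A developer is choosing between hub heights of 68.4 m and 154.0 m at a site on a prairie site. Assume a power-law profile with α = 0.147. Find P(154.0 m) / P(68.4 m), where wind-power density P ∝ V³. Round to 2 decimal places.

1.43

Speed ratio: V_B/V_A = (z_B/z_A)^α = (154.0/68.4)^0.147 = (2.2515)^0.147 = 1.12671
Power-density ratio: P_B/P_A = (V_B/V_A)³ = (1.12671)³ = 1.43033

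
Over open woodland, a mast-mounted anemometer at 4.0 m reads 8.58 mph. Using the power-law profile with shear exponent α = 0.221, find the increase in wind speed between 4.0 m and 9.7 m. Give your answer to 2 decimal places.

1.86 mph

Power law: V₂ = V₁ · (z₂/z₁)^α = 8.58 × (2.4250)^0.221 = 10.4354 mph
ΔV = 10.4354 − 8.58 = 1.8554 mph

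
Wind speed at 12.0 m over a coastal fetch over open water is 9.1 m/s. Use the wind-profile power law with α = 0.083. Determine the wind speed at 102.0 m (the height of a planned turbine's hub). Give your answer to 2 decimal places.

10.87 m/s

Power-law profile: V₂ = V₁ · (z₂/z₁)^α
V₂ = 9.1 × (102.0/12.0)^0.083 = 9.1 × (8.5000)^0.083
    = 9.1 × 1.1944 = 10.8688 m/s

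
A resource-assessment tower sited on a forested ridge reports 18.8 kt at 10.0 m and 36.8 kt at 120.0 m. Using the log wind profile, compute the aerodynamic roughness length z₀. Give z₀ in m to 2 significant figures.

z₀ ≈ 0.75 m

Log law: V(z) ∝ ln(z/z₀). With r = V₁/V₂ = 18.8/36.8 = 0.51087,
r · ln(z₂/z₀) = ln(z₁/z₀) ⇒ ln z₀ = (ln z₁ − r·ln z₂)/(1 − r)
ln z₀ = (2.30259 − 0.51087×4.78749) / 0.48913 = -0.2928
z₀ = exp(-0.2928) = 0.7462 m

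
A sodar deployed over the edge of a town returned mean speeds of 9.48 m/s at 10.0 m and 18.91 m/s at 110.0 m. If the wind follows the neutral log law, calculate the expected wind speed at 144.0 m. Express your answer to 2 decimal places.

19.97 m/s

Log law: V ∝ ln(z/z₀). From the pair, with r = V₁/V₂ = 0.50132,
ln z₀ = (ln z₁ − r·ln z₂)/(1 − r) = (2.3026 − 0.50132×4.7005)/0.49868 = -0.1080 → z₀ = 0.8976 m
V₃ = V₁ · ln(z₃/z₀)/ln(z₁/z₀) = 9.48 × 5.0778/2.4106 = 19.9692 m/s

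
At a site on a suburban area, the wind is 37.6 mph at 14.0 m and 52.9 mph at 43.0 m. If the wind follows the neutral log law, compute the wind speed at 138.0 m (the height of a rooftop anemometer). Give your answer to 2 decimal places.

68.80 mph

Log law: V ∝ ln(z/z₀). From the pair, with r = V₁/V₂ = 0.71078,
ln z₀ = (ln z₁ − r·ln z₂)/(1 − r) = (2.6391 − 0.71078×3.7612)/0.28922 = -0.1186 → z₀ = 0.8881 m
V₃ = V₁ · ln(z₃/z₀)/ln(z₁/z₀) = 37.6 × 5.0459/2.7577 = 68.7987 mph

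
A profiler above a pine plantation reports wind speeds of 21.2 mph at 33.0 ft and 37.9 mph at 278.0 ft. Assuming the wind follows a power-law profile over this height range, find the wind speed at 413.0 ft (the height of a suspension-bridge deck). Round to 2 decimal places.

42.22 mph

First find α: α = ln(V₂/V₁)/ln(z₂/z₁) = ln(37.9/21.2)/ln(278.0/33.0) = 0.58095/2.13111 = 0.2726
Extrapolate from 278.0 ft to 413.0 ft: V₃ = 37.9 × (413.0/278.0)^0.2726 = 37.9 × 1.1139 = 42.2184 mph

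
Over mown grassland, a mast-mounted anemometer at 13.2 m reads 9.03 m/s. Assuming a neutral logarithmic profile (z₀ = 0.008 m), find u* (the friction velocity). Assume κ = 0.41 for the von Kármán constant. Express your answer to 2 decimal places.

u* ≈ 0.50 m/s

Log law: V(z) = (u*/κ) · ln(z/z₀) ⇒ u* = κ · V / ln(z/z₀)
u* = 0.41 × 9.03 / ln(13.2/0.008) = 0.41 × 9.03 / 7.4085
   = 3.7023 / 7.4085 = 0.4997 m/s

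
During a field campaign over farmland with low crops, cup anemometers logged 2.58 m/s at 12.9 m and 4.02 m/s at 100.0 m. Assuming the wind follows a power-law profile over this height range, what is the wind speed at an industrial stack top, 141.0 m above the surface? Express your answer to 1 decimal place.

First find α: α = ln(V₂/V₁)/ln(z₂/z₁) = ln(4.02/2.58)/ln(100.0/12.9) = 0.44349/2.04794 = 0.2166
Extrapolate from 100.0 m to 141.0 m: V₃ = 4.02 × (141.0/100.0)^0.2166 = 4.02 × 1.0772 = 4.3305 m/s

4.3 m/s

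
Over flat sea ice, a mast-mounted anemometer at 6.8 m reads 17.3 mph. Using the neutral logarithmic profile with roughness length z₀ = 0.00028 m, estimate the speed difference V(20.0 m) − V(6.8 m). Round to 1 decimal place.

1.8 mph

Log law: V₂ = V₁ · ln(z₂/z₀)/ln(z₁/z₀) = 17.3 × 11.1765/10.0976 = 19.1483 mph
ΔV = 19.1483 − 17.3 = 1.8483 mph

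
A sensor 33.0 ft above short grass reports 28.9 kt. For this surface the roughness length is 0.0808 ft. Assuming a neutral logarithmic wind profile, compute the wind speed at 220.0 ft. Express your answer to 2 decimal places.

Log law: V(z) ∝ ln(z/z₀), so V₂/V₁ = ln(z₂/z₀) / ln(z₁/z₀).
ln(220.0/0.0808) = 7.9094, ln(33.0/0.0808) = 6.0123
V₂ = 28.9 × 7.9094/6.0123 = 28.9 × 1.3155 = 38.0191 kt

38.02 kt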